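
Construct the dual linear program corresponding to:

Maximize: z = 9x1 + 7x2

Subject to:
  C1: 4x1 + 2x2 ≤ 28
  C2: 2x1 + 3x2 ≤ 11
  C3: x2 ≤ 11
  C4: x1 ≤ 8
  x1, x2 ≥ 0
Minimize: z = 28y1 + 11y2 + 11y3 + 8y4

Subject to:
  C1: -4y1 - 2y2 - y4 ≤ -9
  C2: -2y1 - 3y2 - y3 ≤ -7
  y1, y2, y3, y4 ≥ 0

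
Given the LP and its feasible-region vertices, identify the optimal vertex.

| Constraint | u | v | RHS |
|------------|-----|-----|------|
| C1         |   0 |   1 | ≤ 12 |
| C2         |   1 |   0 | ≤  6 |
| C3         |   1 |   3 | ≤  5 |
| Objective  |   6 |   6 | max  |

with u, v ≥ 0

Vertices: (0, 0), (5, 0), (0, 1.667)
(5, 0) with z = 30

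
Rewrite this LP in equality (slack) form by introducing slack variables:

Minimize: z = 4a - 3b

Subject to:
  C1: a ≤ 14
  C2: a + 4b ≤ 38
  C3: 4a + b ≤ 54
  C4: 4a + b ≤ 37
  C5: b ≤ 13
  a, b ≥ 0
min z = 4a - 3b

s.t.
  a + s1 = 14
  a + 4b + s2 = 38
  4a + b + s3 = 54
  4a + b + s4 = 37
  b + s5 = 13
  a, b, s1, s2, s3, s4, s5 ≥ 0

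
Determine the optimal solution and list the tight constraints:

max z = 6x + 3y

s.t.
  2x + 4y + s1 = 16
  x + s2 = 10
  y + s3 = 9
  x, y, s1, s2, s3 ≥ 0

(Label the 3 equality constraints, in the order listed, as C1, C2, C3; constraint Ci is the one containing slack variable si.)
Optimal: x = 8, y = 0
Binding: C1, y ≥ 0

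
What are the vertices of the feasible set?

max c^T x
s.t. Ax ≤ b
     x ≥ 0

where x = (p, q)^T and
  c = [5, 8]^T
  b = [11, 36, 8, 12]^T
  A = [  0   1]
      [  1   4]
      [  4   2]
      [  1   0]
Each vertex is the intersection of two constraint boundaries that also satisfies all remaining constraints:
  p = 0 and q = 0 → (0, 0)
  4p + 2q = 8 and q = 0 → (2, 0)
  4p + 2q = 8 and p = 0 → (0, 4)

Vertices: (0, 0), (2, 0), (0, 4)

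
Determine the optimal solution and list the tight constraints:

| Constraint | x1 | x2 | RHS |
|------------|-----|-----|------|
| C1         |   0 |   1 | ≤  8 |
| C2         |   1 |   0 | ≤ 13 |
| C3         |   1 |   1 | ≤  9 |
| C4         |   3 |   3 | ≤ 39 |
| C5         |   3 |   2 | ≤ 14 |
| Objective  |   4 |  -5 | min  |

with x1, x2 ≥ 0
Optimal: x1 = 0, x2 = 7
Slack at optimum:
  C1: slack = 1
  C2: slack = 13
  C3: slack = 2
  C4: slack = 18
  C5: slack = 0 (binding)
  x1 ≥ 0: x1 = 0 (binding)
  x2 ≥ 0: x2 = 7
Binding constraints: C5, x1 ≥ 0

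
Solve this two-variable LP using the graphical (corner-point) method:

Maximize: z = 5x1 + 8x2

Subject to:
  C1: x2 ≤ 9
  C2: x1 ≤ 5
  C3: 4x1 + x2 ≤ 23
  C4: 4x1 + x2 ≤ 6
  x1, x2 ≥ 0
Each vertex is the intersection of two constraint boundaries that also satisfies all remaining constraints:
  x1 = 0 and x2 = 0 → (0, 0)
  4x1 + x2 = 6 and x2 = 0 → (1.5, 0)
  4x1 + x2 = 6 and x1 = 0 → (0, 6)

Evaluating z = 5x1 + 8x2 at each vertex:
  (0, 0): z = 0
  (1.5, 0): z = 7.5
  (0, 6): z = 48

The maximum is at (0, 6) with z = 48.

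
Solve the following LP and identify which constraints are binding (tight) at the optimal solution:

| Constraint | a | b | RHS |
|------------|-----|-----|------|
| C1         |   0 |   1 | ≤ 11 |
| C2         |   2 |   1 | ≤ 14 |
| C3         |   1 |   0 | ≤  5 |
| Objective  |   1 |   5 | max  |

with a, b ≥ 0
Optimal: a = 1.5, b = 11
Binding: C1, C2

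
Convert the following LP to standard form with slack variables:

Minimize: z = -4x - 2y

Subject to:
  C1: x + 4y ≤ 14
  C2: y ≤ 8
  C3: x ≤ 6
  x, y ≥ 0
min z = -4x - 2y

s.t.
  x + 4y + s1 = 14
  y + s2 = 8
  x + s3 = 6
  x, y, s1, s2, s3 ≥ 0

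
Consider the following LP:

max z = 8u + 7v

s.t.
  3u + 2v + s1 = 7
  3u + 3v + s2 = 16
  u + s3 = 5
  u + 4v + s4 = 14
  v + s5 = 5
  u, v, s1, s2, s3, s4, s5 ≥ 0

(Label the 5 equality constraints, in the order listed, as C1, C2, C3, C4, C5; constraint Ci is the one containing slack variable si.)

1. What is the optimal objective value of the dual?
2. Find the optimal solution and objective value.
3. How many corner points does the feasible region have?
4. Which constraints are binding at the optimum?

1. 24.5 (by strong duality, equal to the primal optimum)
2. u = 0, v = 3.5, z = 24.5
3. 3
4. C1, C4, u ≥ 0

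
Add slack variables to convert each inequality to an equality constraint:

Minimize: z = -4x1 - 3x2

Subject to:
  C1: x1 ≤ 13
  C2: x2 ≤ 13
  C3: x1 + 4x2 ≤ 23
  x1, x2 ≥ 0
min z = -4x1 - 3x2

s.t.
  x1 + s1 = 13
  x2 + s2 = 13
  x1 + 4x2 + s3 = 23
  x1, x2, s1, s2, s3 ≥ 0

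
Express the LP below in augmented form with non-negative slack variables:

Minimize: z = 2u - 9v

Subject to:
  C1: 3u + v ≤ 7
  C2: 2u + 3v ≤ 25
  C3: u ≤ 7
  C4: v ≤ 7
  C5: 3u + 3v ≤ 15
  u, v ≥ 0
min z = 2u - 9v

s.t.
  3u + v + s1 = 7
  2u + 3v + s2 = 25
  u + s3 = 7
  v + s4 = 7
  3u + 3v + s5 = 15
  u, v, s1, s2, s3, s4, s5 ≥ 0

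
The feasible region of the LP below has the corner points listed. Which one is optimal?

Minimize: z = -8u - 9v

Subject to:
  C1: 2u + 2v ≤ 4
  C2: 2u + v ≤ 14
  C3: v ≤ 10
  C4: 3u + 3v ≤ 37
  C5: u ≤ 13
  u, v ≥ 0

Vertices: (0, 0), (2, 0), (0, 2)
Evaluating z = -8u - 9v at each vertex:
  (0, 0): z = 0
  (2, 0): z = -16
  (0, 2): z = -18

The smallest value is z = -18, attained at (0, 2).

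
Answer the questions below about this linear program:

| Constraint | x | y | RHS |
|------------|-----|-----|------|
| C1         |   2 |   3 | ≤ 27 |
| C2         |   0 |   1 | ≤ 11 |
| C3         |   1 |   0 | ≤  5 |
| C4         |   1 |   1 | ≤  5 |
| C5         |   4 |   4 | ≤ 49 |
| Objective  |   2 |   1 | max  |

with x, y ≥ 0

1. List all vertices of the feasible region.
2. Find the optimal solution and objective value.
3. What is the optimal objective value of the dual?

1. (0, 0), (5, 0), (0, 5)
2. x = 5, y = 0, z = 10
3. 10 (by strong duality, equal to the primal optimum)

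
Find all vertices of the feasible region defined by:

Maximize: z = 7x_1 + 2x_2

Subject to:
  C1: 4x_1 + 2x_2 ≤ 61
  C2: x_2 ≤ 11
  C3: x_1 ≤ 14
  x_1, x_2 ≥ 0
Each vertex is the intersection of two constraint boundaries that also satisfies all remaining constraints:
  x_1 = 0 and x_2 = 0 → (0, 0)
  x_1 = 14 and x_2 = 0 → (14, 0)
  4x_1 + 2x_2 = 61 and x_1 = 14 → (14, 2.5)
  4x_1 + 2x_2 = 61 and x_2 = 11 → (9.75, 11)
  x_2 = 11 and x_1 = 0 → (0, 11)

Vertices: (0, 0), (14, 0), (14, 2.5), (9.75, 11), (0, 11)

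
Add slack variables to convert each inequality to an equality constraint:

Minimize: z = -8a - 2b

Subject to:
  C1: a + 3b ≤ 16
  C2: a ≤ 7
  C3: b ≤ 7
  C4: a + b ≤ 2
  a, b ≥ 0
min z = -8a - 2b

s.t.
  a + 3b + s1 = 16
  a + s2 = 7
  b + s3 = 7
  a + b + s4 = 2
  a, b, s1, s2, s3, s4 ≥ 0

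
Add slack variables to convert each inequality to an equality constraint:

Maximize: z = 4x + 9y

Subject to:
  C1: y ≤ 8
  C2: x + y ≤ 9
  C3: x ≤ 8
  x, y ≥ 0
max z = 4x + 9y

s.t.
  y + s1 = 8
  x + y + s2 = 9
  x + s3 = 8
  x, y, s1, s2, s3 ≥ 0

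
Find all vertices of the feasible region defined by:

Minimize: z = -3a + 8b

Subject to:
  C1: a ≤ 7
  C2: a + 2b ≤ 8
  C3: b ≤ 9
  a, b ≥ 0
Each vertex is the intersection of two constraint boundaries that also satisfies all remaining constraints:
  a = 0 and b = 0 → (0, 0)
  a = 7 and b = 0 → (7, 0)
  a = 7 and a + 2b = 8 → (7, 0.5)
  a + 2b = 8 and a = 0 → (0, 4)

Vertices: (0, 0), (7, 0), (7, 0.5), (0, 4)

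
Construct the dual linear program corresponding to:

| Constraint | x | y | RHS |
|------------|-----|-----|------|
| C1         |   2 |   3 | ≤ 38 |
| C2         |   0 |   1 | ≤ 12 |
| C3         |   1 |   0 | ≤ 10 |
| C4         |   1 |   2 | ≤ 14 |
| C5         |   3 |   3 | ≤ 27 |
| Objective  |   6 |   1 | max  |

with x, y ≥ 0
Minimize: z = 38y1 + 12y2 + 10y3 + 14y4 + 27y5

Subject to:
  C1: -2y1 - y3 - y4 - 3y5 ≤ -6
  C2: -3y1 - y2 - 2y4 - 3y5 ≤ -1
  y1, y2, y3, y4, y5 ≥ 0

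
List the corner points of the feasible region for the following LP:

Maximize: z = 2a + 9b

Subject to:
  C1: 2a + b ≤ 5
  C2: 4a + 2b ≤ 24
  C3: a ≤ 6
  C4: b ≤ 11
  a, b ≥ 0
Each vertex is the intersection of two constraint boundaries that also satisfies all remaining constraints:
  a = 0 and b = 0 → (0, 0)
  2a + b = 5 and b = 0 → (2.5, 0)
  2a + b = 5 and a = 0 → (0, 5)

Vertices: (0, 0), (2.5, 0), (0, 5)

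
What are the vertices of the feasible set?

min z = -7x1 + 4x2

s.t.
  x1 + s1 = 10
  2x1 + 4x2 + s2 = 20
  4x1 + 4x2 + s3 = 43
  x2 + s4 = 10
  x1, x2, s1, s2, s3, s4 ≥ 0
Each vertex is the intersection of two constraint boundaries that also satisfies all remaining constraints:
  x1 = 0 and x2 = 0 → (0, 0)
  x1 = 10 and 2x1 + 4x2 = 20 → (10, 0)
  2x1 + 4x2 = 20 and x1 = 0 → (0, 5)

Vertices: (0, 0), (10, 0), (0, 5)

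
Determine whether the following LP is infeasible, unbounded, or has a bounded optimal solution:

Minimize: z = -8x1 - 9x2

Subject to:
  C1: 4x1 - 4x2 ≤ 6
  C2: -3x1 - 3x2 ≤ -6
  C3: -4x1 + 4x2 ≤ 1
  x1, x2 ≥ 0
Feasible point: (1, 1) satisfies every constraint, so the LP is feasible.
Direction d = (1, 1): for each constraint row a, a·d ≤ 0 —
  (4)(1) + (-4)(1) = 0 ≤ 0
  (-3)(1) + (-3)(1) = -6 ≤ 0
  (-4)(1) + (4)(1) = 0 ≤ 0
and d ≥ 0, so (1, 1) + t·d stays feasible for every t ≥ 0. Along this ray z = -8x1 - 9x2 changes by -17 per unit t, so z → −∞.

The LP is unbounded; z can be made arbitrarily small.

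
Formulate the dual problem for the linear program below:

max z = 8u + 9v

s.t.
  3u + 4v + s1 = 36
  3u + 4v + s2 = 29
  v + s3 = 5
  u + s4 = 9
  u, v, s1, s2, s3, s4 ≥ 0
Minimize: z = 36y1 + 29y2 + 5y3 + 9y4

Subject to:
  C1: -3y1 - 3y2 - y4 ≤ -8
  C2: -4y1 - 4y2 - y3 ≤ -9
  y1, y2, y3, y4 ≥ 0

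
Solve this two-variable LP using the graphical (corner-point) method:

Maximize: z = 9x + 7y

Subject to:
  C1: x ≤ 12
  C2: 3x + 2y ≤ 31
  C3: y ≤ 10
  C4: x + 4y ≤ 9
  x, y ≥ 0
Each vertex is the intersection of two constraint boundaries that also satisfies all remaining constraints:
  x = 0 and y = 0 → (0, 0)
  x + 4y = 9 and y = 0 → (9, 0)
  x + 4y = 9 and x = 0 → (0, 2.25)

Evaluating z = 9x + 7y at each vertex:
  (0, 0): z = 0
  (9, 0): z = 81
  (0, 2.25): z = 15.75

The maximum is at (9, 0) with z = 81.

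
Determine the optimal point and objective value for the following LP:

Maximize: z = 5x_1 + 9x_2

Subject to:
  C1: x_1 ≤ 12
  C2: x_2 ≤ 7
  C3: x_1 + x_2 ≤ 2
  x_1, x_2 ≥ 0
Each vertex is the intersection of two constraint boundaries that also satisfies all remaining constraints:
  x_1 = 0 and x_2 = 0 → (0, 0)
  x_1 + x_2 = 2 and x_2 = 0 → (2, 0)
  x_1 + x_2 = 2 and x_1 = 0 → (0, 2)

Evaluating z = 5x_1 + 9x_2 at each vertex:
  (0, 0): z = 0
  (2, 0): z = 10
  (0, 2): z = 18

The maximum is at (0, 2) with z = 18.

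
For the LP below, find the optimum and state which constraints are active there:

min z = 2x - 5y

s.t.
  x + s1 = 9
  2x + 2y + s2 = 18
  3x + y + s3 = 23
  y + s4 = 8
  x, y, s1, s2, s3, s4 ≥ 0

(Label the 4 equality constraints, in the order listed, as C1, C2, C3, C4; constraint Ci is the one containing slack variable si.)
Optimal: x = 0, y = 8
Slack at optimum:
  C1: slack = 9
  C2: slack = 2
  C3: slack = 15
  C4: slack = 0 (binding)
  x ≥ 0: x = 0 (binding)
  y ≥ 0: y = 8
Binding constraints: C4, x ≥ 0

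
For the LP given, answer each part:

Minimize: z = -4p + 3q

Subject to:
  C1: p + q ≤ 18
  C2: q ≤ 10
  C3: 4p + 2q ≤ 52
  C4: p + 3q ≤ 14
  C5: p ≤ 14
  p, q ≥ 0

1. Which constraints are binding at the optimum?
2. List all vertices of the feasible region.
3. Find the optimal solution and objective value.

1. C3, q ≥ 0
2. (0, 0), (13, 0), (12.8, 0.4), (0, 4.667)
3. p = 13, q = 0, z = -52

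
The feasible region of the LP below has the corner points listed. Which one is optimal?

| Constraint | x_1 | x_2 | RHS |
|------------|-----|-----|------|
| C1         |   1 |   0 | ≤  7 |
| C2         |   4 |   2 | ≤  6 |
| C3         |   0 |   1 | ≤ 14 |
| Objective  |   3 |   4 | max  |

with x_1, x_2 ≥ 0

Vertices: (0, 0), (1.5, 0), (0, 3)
Evaluating z = 3x_1 + 4x_2 at each vertex:
  (0, 0): z = 0
  (1.5, 0): z = 4.5
  (0, 3): z = 12

The largest value is z = 12, attained at (0, 3).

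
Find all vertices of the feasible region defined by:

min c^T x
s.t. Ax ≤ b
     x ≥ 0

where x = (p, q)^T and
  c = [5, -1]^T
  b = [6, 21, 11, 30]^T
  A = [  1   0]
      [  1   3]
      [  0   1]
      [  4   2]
Each vertex is the intersection of two constraint boundaries that also satisfies all remaining constraints:
  p = 0 and q = 0 → (0, 0)
  p = 6 and q = 0 → (6, 0)
  p = 6 and 4p + 2q = 30 → (6, 3)
  p + 3q = 21 and 4p + 2q = 30 → (4.8, 5.4)
  p + 3q = 21 and p = 0 → (0, 7)

Vertices: (0, 0), (6, 0), (6, 3), (4.8, 5.4), (0, 7)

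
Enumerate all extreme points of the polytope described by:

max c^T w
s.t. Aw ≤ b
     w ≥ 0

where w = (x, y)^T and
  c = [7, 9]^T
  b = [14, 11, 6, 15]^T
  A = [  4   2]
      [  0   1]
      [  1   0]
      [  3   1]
Each vertex is the intersection of two constraint boundaries that also satisfies all remaining constraints:
  x = 0 and y = 0 → (0, 0)
  4x + 2y = 14 and y = 0 → (3.5, 0)
  4x + 2y = 14 and x = 0 → (0, 7)

Vertices: (0, 0), (3.5, 0), (0, 7)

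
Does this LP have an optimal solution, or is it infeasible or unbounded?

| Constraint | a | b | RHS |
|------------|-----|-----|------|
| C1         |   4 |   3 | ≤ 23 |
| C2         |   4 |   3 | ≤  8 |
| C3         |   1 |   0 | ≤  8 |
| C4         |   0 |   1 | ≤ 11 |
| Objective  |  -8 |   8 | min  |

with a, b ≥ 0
The point (2, 0) satisfies every constraint, so the LP is feasible; the constraints give a ≤ 8 and b ≤ 11, which with a, b ≥ 0 keep the feasible region inside a bounded box. A feasible, bounded LP attains a finite optimum at a vertex.

Feasible with finite optimum z* = -16 at (2, 0).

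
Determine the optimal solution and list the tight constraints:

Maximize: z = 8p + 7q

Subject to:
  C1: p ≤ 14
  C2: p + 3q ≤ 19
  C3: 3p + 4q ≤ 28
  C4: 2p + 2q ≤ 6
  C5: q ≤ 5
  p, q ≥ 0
Optimal: p = 3, q = 0
Slack at optimum:
  C1: slack = 11
  C2: slack = 16
  C3: slack = 19
  C4: slack = 0 (binding)
  C5: slack = 5
  p ≥ 0: p = 3
  q ≥ 0: q = 0 (binding)
Binding constraints: C4, q ≥ 0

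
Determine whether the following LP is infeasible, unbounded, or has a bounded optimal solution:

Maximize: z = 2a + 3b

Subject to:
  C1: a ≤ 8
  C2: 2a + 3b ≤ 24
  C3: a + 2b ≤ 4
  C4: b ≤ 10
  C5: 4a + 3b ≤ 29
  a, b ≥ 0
The point (4, 0) satisfies every constraint, so the LP is feasible; the constraints give a ≤ 8 and b ≤ 10, which with a, b ≥ 0 keep the feasible region inside a bounded box. A feasible, bounded LP attains a finite optimum at a vertex.

Evaluating z = 2a + 3b at each vertex:
  (0, 0): z = 0
  (4, 0): z = 8
  (0, 2): z = 6

Feasible with finite optimum z* = 8 at (4, 0).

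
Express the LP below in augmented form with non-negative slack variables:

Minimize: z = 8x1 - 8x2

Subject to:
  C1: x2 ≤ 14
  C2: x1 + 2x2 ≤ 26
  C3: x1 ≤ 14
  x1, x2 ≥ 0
min z = 8x1 - 8x2

s.t.
  x2 + s1 = 14
  x1 + 2x2 + s2 = 26
  x1 + s3 = 14
  x1, x2, s1, s2, s3 ≥ 0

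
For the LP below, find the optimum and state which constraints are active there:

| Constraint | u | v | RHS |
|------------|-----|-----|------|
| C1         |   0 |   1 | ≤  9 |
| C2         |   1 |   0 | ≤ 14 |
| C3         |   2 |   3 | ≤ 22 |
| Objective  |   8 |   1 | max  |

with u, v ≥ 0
Optimal: u = 11, v = 0
Binding: C3, v ≥ 0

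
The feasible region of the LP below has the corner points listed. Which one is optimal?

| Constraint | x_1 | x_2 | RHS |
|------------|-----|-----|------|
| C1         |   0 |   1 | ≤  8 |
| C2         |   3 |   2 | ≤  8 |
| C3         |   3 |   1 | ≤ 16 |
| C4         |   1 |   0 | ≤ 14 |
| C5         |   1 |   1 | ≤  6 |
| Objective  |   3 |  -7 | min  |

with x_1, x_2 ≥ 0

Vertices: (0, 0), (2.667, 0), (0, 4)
Evaluating z = 3x_1 - 7x_2 at each vertex:
  (0, 0): z = 0
  (2.667, 0): z = 8
  (0, 4): z = -28

The smallest value is z = -28, attained at (0, 4).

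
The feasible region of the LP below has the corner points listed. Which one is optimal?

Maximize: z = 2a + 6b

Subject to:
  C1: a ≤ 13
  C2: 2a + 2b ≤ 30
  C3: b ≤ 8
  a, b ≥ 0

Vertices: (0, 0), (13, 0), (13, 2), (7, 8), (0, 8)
Evaluating z = 2a + 6b at each vertex:
  (0, 0): z = 0
  (13, 0): z = 26
  (13, 2): z = 38
  (7, 8): z = 62
  (0, 8): z = 48

The largest value is z = 62, attained at (7, 8).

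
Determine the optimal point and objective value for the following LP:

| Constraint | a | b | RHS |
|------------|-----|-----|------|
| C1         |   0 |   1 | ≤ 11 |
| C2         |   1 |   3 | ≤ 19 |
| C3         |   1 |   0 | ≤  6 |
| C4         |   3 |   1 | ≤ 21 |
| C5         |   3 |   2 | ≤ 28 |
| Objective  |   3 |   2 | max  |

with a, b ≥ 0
Each vertex is the intersection of two constraint boundaries that also satisfies all remaining constraints:
  a = 0 and b = 0 → (0, 0)
  a = 6 and b = 0 → (6, 0)
  a = 6 and 3a + b = 21 → (6, 3)
  a + 3b = 19 and 3a + b = 21 → (5.5, 4.5)
  a + 3b = 19 and a = 0 → (0, 6.333)

Evaluating z = 3a + 2b at each vertex:
  (0, 0): z = 0
  (6, 0): z = 18
  (6, 3): z = 24
  (5.5, 4.5): z = 25.5
  (0, 6.333): z = 12.67

The maximum is at (5.5, 4.5) with z = 25.5.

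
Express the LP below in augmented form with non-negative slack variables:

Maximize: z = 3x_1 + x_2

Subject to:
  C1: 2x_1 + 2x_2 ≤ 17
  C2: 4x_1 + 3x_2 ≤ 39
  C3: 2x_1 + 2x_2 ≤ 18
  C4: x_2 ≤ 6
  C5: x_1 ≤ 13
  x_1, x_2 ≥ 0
max z = 3x_1 + x_2

s.t.
  2x_1 + 2x_2 + s1 = 17
  4x_1 + 3x_2 + s2 = 39
  2x_1 + 2x_2 + s3 = 18
  x_2 + s4 = 6
  x_1 + s5 = 13
  x_1, x_2, s1, s2, s3, s4, s5 ≥ 0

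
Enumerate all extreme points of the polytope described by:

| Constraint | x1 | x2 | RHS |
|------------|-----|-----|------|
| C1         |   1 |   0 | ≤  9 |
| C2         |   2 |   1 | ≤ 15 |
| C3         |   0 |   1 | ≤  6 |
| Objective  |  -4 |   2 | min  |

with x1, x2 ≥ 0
Each vertex is the intersection of two constraint boundaries that also satisfies all remaining constraints:
  x1 = 0 and x2 = 0 → (0, 0)
  2x1 + x2 = 15 and x2 = 0 → (7.5, 0)
  2x1 + x2 = 15 and x2 = 6 → (4.5, 6)
  x2 = 6 and x1 = 0 → (0, 6)

Vertices: (0, 0), (7.5, 0), (4.5, 6), (0, 6)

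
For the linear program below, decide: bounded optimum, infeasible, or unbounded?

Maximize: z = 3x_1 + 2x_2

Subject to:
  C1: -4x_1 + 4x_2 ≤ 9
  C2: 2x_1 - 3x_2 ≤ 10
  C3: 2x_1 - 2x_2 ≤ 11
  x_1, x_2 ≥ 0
Feasible point: (0, 0) satisfies every constraint, so the LP is feasible.
Direction d = (1, 1): for each constraint row a, a·d ≤ 0 —
  (-4)(1) + (4)(1) = 0 ≤ 0
  (2)(1) + (-3)(1) = -1 ≤ 0
  (2)(1) + (-2)(1) = 0 ≤ 0
and d ≥ 0, so (0, 0) + t·d stays feasible for every t ≥ 0. Along this ray z = 3x_1 + 2x_2 changes by 5 per unit t, so z → +∞.

Unbounded — the objective can increase without bound over the feasible region.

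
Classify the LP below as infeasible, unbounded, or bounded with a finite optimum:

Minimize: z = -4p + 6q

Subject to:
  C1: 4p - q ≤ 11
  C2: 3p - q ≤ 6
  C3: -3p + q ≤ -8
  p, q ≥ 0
C2 requires 3p - q ≤ 6, while C3 (-3p + q ≤ -8) is equivalent to 3p - q ≥ 8. Together they would need 8 ≤ 3p - q ≤ 6, which is impossible since 8 > 6. No point satisfies all constraints.

Infeasible: no point satisfies all constraints simultaneously.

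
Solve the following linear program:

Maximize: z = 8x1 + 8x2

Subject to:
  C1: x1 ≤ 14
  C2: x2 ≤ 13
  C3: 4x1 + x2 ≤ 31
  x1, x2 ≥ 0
Each vertex is the intersection of two constraint boundaries that also satisfies all remaining constraints:
  x1 = 0 and x2 = 0 → (0, 0)
  4x1 + x2 = 31 and x2 = 0 → (7.75, 0)
  x2 = 13 and 4x1 + x2 = 31 → (4.5, 13)
  x2 = 13 and x1 = 0 → (0, 13)

Evaluating z = 8x1 + 8x2 at each vertex:
  (0, 0): z = 0
  (7.75, 0): z = 62
  (4.5, 13): z = 140
  (0, 13): z = 104

The maximum is at (4.5, 13) with z = 140.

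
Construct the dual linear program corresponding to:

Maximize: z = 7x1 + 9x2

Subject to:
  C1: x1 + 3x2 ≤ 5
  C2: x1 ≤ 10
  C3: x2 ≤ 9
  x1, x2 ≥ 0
Minimize: z = 5y1 + 10y2 + 9y3

Subject to:
  C1: -y1 - y2 ≤ -7
  C2: -3y1 - y3 ≤ -9
  y1, y2, y3 ≥ 0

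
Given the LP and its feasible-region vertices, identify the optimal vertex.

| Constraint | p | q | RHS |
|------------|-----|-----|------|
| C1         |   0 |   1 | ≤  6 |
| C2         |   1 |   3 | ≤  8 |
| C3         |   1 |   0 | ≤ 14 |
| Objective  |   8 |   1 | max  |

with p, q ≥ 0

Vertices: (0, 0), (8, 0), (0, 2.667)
Evaluating z = 8p + q at each vertex:
  (0, 0): z = 0
  (8, 0): z = 64
  (0, 2.667): z = 2.667

The largest value is z = 64, attained at (8, 0).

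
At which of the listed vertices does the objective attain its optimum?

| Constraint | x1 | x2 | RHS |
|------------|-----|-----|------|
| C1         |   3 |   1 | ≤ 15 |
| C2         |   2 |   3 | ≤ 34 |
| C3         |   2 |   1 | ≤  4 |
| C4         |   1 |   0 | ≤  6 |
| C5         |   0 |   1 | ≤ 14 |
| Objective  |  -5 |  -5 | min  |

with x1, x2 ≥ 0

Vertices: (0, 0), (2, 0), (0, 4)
Evaluating z = -5x1 - 5x2 at each vertex:
  (0, 0): z = 0
  (2, 0): z = -10
  (0, 4): z = -20

The smallest value is z = -20, attained at (0, 4).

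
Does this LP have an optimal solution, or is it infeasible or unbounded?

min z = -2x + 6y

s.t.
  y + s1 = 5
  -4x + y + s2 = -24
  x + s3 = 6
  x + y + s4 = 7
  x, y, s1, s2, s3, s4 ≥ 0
The point (6, 0) satisfies every constraint, so the LP is feasible; the constraints give x ≤ 6 and y ≤ 5, which with x, y ≥ 0 keep the feasible region inside a bounded box. A feasible, bounded LP attains a finite optimum at a vertex.

Evaluating z = -2x + 6y at each vertex:
  (6, 0): z = -12

Feasible with finite optimum z* = -12 at (6, 0).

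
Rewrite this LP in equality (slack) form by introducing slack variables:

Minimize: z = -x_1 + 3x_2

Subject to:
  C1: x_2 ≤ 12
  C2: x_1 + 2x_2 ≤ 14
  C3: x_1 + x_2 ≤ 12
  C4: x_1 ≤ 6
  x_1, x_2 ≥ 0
min z = -x_1 + 3x_2

s.t.
  x_2 + s1 = 12
  x_1 + 2x_2 + s2 = 14
  x_1 + x_2 + s3 = 12
  x_1 + s4 = 6
  x_1, x_2, s1, s2, s3, s4 ≥ 0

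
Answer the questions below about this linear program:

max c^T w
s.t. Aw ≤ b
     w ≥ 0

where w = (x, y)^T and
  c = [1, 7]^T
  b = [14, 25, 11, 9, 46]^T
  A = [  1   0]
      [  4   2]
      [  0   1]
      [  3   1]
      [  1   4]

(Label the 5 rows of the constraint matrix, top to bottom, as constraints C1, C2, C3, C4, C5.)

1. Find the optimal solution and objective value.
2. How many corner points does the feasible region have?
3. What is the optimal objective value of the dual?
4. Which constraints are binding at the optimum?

1. x = 0, y = 9, z = 63
2. 3
3. 63 (by strong duality, equal to the primal optimum)
4. C4, x ≥ 0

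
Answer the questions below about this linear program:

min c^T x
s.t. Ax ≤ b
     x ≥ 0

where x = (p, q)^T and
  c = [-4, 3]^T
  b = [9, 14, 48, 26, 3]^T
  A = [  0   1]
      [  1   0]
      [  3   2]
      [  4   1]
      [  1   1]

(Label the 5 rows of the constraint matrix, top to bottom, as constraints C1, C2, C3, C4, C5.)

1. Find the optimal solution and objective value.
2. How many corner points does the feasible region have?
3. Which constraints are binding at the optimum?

1. p = 3, q = 0, z = -12
2. 3
3. C5, q ≥ 0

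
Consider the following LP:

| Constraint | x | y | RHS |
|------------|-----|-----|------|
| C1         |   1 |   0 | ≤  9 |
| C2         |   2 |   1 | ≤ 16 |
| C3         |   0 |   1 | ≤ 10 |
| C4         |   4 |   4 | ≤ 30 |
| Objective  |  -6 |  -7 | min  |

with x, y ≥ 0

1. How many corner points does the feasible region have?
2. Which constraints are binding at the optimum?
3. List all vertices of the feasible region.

1. 3
2. C4, x ≥ 0
3. (0, 0), (7.5, 0), (0, 7.5)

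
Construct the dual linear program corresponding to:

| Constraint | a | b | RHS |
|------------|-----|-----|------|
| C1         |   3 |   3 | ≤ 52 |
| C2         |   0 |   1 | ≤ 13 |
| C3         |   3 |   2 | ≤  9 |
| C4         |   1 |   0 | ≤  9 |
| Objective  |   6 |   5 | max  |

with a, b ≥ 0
Minimize: z = 52y1 + 13y2 + 9y3 + 9y4

Subject to:
  C1: -3y1 - 3y3 - y4 ≤ -6
  C2: -3y1 - y2 - 2y3 ≤ -5
  y1, y2, y3, y4 ≥ 0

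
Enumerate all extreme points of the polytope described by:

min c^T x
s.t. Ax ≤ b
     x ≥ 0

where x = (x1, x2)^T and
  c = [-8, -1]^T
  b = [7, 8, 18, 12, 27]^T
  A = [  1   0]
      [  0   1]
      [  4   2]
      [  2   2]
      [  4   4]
Each vertex is the intersection of two constraint boundaries that also satisfies all remaining constraints:
  x1 = 0 and x2 = 0 → (0, 0)
  4x1 + 2x2 = 18 and x2 = 0 → (4.5, 0)
  4x1 + 2x2 = 18 and 2x1 + 2x2 = 12 → (3, 3)
  2x1 + 2x2 = 12 and x1 = 0 → (0, 6)

Vertices: (0, 0), (4.5, 0), (3, 3), (0, 6)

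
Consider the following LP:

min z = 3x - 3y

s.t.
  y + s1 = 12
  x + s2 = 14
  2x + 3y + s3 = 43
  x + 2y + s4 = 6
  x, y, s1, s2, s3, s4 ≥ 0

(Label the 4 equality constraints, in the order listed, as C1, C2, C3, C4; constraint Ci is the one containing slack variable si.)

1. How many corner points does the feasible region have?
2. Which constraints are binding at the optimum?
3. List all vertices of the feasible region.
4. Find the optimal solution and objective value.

1. 3
2. C4, x ≥ 0
3. (0, 0), (6, 0), (0, 3)
4. x = 0, y = 3, z = -9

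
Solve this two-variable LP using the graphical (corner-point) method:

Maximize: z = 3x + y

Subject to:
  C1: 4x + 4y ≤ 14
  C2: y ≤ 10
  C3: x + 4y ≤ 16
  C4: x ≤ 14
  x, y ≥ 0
Each vertex is the intersection of two constraint boundaries that also satisfies all remaining constraints:
  x = 0 and y = 0 → (0, 0)
  4x + 4y = 14 and y = 0 → (3.5, 0)
  4x + 4y = 14 and x = 0 → (0, 3.5)

Evaluating z = 3x + y at each vertex:
  (0, 0): z = 0
  (3.5, 0): z = 10.5
  (0, 3.5): z = 3.5

The maximum is at (3.5, 0) with z = 10.5.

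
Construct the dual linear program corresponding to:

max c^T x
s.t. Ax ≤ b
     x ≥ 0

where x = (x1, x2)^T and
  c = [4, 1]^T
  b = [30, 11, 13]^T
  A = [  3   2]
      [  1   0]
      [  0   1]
Minimize: z = 30y1 + 11y2 + 13y3

Subject to:
  C1: -3y1 - y2 ≤ -4
  C2: -2y1 - y3 ≤ -1
  y1, y2, y3 ≥ 0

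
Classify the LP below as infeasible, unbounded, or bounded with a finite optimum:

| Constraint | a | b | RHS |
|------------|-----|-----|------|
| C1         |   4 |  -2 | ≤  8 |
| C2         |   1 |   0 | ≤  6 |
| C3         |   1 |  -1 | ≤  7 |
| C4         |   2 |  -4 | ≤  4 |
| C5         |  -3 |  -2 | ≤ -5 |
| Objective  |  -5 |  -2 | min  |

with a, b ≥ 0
Feasible point: (1, 1) satisfies every constraint, so the LP is feasible.
Direction d = (0, 1): for each constraint row a, a·d ≤ 0 —
  (4)(0) + (-2)(1) = -2 ≤ 0
  (1)(0) + (0)(1) = 0 ≤ 0
  (1)(0) + (-1)(1) = -1 ≤ 0
  (2)(0) + (-4)(1) = -4 ≤ 0
  (-3)(0) + (-2)(1) = -2 ≤ 0
and d ≥ 0, so (1, 1) + t·d stays feasible for every t ≥ 0. Along this ray z = -5a - 2b changes by -2 per unit t, so z → −∞.

Unbounded — the objective can decrease without bound over the feasible region.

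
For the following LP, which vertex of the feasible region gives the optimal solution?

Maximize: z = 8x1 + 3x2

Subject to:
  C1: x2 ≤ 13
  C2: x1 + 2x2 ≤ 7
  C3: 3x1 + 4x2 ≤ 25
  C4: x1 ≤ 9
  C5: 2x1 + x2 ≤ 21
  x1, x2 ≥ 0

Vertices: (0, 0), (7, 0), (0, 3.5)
Evaluating z = 8x1 + 3x2 at each vertex:
  (0, 0): z = 0
  (7, 0): z = 56
  (0, 3.5): z = 10.5

The largest value is z = 56, attained at (7, 0).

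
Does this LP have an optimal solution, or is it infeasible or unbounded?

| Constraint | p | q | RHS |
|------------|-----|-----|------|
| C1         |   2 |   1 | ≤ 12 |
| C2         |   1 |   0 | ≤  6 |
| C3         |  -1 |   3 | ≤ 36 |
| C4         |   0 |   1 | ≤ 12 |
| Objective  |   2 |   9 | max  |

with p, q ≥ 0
The point (0, 12) satisfies every constraint, so the LP is feasible; the constraints give p ≤ 6 and q ≤ 12, which with p, q ≥ 0 keep the feasible region inside a bounded box. A feasible, bounded LP attains a finite optimum at a vertex.

Evaluating z = 2p + 9q at each vertex:
  (0, 0): z = 0
  (6, 0): z = 12
  (0, 12): z = 108

Feasible with finite optimum z* = 108 at (0, 12).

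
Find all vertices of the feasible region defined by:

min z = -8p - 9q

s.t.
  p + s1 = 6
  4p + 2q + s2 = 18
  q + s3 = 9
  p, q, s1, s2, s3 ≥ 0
Each vertex is the intersection of two constraint boundaries that also satisfies all remaining constraints:
  p = 0 and q = 0 → (0, 0)
  4p + 2q = 18 and q = 0 → (4.5, 0)
  4p + 2q = 18 and q = 9 → (0, 9)

Vertices: (0, 0), (4.5, 0), (0, 9)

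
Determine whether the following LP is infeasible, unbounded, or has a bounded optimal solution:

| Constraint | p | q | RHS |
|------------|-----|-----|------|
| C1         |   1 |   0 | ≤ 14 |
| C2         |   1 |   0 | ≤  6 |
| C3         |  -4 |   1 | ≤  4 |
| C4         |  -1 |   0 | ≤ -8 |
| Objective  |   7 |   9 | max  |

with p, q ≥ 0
C2 requires p ≤ 6, while C4 (-p ≤ -8) is equivalent to p ≥ 8. Together they would need 8 ≤ p ≤ 6, which is impossible since 8 > 6. No point satisfies all constraints.

Infeasible: no point satisfies all constraints simultaneously.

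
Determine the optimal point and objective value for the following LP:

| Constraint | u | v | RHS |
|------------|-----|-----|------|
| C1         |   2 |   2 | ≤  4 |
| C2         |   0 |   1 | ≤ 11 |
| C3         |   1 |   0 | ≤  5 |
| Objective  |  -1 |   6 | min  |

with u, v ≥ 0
Each vertex is the intersection of two constraint boundaries that also satisfies all remaining constraints:
  u = 0 and v = 0 → (0, 0)
  2u + 2v = 4 and v = 0 → (2, 0)
  2u + 2v = 4 and u = 0 → (0, 2)

Evaluating z = -u + 6v at each vertex:
  (0, 0): z = 0
  (2, 0): z = -2
  (0, 2): z = 12

The minimum is at (2, 0) with z = -2.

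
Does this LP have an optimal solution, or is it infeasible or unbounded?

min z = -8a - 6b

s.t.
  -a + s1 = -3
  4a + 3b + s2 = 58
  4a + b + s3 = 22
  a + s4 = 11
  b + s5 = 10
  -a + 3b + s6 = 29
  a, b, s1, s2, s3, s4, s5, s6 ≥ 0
The point (3, 10) satisfies every constraint, so the LP is feasible; the constraints give a ≤ 11 and b ≤ 10, which with a, b ≥ 0 keep the feasible region inside a bounded box. A feasible, bounded LP attains a finite optimum at a vertex.

Evaluating z = -8a - 6b at each vertex:
  (3, 0): z = -24
  (5.5, 0): z = -44
  (3, 10): z = -84

Bounded optimum: z* = -84 at (3, 10).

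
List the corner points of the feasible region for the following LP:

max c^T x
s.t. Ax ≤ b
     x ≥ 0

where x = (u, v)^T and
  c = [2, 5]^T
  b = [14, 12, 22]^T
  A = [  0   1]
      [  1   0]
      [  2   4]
Each vertex is the intersection of two constraint boundaries that also satisfies all remaining constraints:
  u = 0 and v = 0 → (0, 0)
  2u + 4v = 22 and v = 0 → (11, 0)
  2u + 4v = 22 and u = 0 → (0, 5.5)

Vertices: (0, 0), (11, 0), (0, 5.5)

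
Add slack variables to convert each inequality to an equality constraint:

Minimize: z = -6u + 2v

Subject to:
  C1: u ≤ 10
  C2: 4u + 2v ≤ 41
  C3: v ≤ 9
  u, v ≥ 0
min z = -6u + 2v

s.t.
  u + s1 = 10
  4u + 2v + s2 = 41
  v + s3 = 9
  u, v, s1, s2, s3 ≥ 0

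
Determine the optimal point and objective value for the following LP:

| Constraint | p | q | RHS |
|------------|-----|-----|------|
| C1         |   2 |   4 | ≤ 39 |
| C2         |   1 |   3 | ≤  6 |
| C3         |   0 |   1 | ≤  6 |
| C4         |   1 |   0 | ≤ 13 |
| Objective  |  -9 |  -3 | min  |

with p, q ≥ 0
p = 6, q = 0, z = -54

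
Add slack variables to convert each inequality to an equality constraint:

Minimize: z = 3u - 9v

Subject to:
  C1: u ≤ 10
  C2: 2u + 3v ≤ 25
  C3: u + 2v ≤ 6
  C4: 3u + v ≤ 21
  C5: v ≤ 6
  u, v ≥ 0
min z = 3u - 9v

s.t.
  u + s1 = 10
  2u + 3v + s2 = 25
  u + 2v + s3 = 6
  3u + v + s4 = 21
  v + s5 = 6
  u, v, s1, s2, s3, s4, s5 ≥ 0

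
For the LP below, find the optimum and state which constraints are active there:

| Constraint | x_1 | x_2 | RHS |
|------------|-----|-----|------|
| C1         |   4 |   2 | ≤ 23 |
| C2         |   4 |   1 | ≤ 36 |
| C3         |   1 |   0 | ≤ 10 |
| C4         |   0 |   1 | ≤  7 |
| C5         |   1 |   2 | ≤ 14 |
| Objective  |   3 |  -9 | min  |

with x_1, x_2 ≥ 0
Optimal: x_1 = 0, x_2 = 7
Slack at optimum:
  C1: slack = 9
  C2: slack = 29
  C3: slack = 10
  C4: slack = 0 (binding)
  C5: slack = 0 (binding)
  x_1 ≥ 0: x_1 = 0 (binding)
  x_2 ≥ 0: x_2 = 7
Binding constraints: C4, C5, x_1 ≥ 0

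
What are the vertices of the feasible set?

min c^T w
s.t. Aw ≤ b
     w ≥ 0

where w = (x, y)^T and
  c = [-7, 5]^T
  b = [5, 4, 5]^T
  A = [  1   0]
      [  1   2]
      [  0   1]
Each vertex is the intersection of two constraint boundaries that also satisfies all remaining constraints:
  x = 0 and y = 0 → (0, 0)
  x + 2y = 4 and y = 0 → (4, 0)
  x + 2y = 4 and x = 0 → (0, 2)

Vertices: (0, 0), (4, 0), (0, 2)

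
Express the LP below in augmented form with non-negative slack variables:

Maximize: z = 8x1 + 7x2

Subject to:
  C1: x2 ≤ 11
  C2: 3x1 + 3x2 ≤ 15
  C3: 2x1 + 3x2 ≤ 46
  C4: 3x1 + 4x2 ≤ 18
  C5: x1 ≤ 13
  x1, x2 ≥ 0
max z = 8x1 + 7x2

s.t.
  x2 + s1 = 11
  3x1 + 3x2 + s2 = 15
  2x1 + 3x2 + s3 = 46
  3x1 + 4x2 + s4 = 18
  x1 + s5 = 13
  x1, x2, s1, s2, s3, s4, s5 ≥ 0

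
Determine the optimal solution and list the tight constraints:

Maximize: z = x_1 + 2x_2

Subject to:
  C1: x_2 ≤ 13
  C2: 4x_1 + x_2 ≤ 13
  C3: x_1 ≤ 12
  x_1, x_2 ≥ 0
Optimal: x_1 = 0, x_2 = 13
Binding: C1, C2, x_1 ≥ 0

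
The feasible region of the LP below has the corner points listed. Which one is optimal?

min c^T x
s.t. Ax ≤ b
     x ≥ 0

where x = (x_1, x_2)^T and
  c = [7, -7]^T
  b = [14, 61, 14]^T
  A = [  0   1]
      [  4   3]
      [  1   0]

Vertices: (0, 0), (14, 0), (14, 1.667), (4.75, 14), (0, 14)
(0, 14) with z = -98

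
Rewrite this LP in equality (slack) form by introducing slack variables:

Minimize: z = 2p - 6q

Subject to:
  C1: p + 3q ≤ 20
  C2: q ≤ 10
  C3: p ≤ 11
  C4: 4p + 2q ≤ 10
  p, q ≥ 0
min z = 2p - 6q

s.t.
  p + 3q + s1 = 20
  q + s2 = 10
  p + s3 = 11
  4p + 2q + s4 = 10
  p, q, s1, s2, s3, s4 ≥ 0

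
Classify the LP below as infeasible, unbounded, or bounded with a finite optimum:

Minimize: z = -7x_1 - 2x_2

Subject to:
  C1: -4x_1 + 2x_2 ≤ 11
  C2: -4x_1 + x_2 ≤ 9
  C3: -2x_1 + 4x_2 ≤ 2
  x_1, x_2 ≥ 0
Feasible point: (0, 0) satisfies every constraint, so the LP is feasible.
Direction d = (1, 0): for each constraint row a, a·d ≤ 0 —
  (-4)(1) + (2)(0) = -4 ≤ 0
  (-4)(1) + (1)(0) = -4 ≤ 0
  (-2)(1) + (4)(0) = -2 ≤ 0
and d ≥ 0, so (0, 0) + t·d stays feasible for every t ≥ 0. Along this ray z = -7x_1 - 2x_2 changes by -7 per unit t, so z → −∞.

The LP is unbounded; z can be made arbitrarily small.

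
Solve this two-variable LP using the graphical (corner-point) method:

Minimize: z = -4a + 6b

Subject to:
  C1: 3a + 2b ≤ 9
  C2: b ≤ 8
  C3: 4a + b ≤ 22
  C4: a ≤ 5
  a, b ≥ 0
a = 3, b = 0, z = -12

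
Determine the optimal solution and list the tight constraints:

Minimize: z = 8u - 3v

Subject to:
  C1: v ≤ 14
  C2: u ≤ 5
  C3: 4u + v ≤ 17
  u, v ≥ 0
Optimal: u = 0, v = 14
Slack at optimum:
  C1: slack = 0 (binding)
  C2: slack = 5
  C3: slack = 3
  u ≥ 0: u = 0 (binding)
  v ≥ 0: v = 14
Binding constraints: C1, u ≥ 0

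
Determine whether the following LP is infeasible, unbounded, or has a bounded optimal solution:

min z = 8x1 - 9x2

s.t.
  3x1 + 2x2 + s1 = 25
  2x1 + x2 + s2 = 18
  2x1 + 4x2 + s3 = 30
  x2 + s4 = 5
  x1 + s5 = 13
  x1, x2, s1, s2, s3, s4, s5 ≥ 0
The point (0, 5) satisfies every constraint, so the LP is feasible; the constraints give x1 ≤ 13 and x2 ≤ 5, which with x1, x2 ≥ 0 keep the feasible region inside a bounded box. A feasible, bounded LP attains a finite optimum at a vertex.

The LP has an optimal solution: (0, 5) with z = -45.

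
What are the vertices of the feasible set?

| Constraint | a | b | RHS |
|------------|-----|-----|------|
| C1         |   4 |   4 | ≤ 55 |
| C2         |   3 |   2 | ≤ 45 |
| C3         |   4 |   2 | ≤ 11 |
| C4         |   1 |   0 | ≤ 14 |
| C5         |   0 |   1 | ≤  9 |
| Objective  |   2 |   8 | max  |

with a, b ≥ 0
Each vertex is the intersection of two constraint boundaries that also satisfies all remaining constraints:
  a = 0 and b = 0 → (0, 0)
  4a + 2b = 11 and b = 0 → (2.75, 0)
  4a + 2b = 11 and a = 0 → (0, 5.5)

Vertices: (0, 0), (2.75, 0), (0, 5.5)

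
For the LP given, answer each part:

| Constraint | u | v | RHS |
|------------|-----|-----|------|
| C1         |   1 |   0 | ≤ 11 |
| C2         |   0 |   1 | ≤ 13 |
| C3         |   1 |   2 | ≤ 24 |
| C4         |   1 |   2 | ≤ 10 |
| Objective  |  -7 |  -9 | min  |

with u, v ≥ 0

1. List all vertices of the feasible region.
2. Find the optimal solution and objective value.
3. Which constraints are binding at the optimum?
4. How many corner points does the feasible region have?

1. (0, 0), (10, 0), (0, 5)
2. u = 10, v = 0, z = -70
3. C4, v ≥ 0
4. 3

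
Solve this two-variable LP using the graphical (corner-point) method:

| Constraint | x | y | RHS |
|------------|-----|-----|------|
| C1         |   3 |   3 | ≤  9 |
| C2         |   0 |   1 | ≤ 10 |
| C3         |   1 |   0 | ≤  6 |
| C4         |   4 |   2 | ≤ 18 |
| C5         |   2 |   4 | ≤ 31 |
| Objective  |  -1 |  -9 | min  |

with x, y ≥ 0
x = 0, y = 3, z = -27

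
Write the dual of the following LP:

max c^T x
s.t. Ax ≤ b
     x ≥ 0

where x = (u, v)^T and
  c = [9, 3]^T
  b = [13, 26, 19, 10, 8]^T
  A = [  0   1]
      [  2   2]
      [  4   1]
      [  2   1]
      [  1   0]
Minimize: z = 13y1 + 26y2 + 19y3 + 10y4 + 8y5

Subject to:
  C1: -2y2 - 4y3 - 2y4 - y5 ≤ -9
  C2: -y1 - 2y2 - y3 - y4 ≤ -3
  y1, y2, y3, y4, y5 ≥ 0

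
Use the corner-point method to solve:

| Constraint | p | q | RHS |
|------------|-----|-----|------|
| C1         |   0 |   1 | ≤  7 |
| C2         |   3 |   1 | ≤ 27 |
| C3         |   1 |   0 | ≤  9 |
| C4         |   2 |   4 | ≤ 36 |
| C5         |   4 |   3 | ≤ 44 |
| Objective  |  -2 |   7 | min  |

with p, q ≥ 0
Each vertex is the intersection of two constraint boundaries that also satisfies all remaining constraints:
  p = 0 and q = 0 → (0, 0)
  3p + q = 27 and p = 9 → (9, 0)
  3p + q = 27 and 4p + 3q = 44 → (7.4, 4.8)
  2p + 4q = 36 and 4p + 3q = 44 → (6.8, 5.6)
  q = 7 and 2p + 4q = 36 → (4, 7)
  q = 7 and p = 0 → (0, 7)

Evaluating z = -2p + 7q at each vertex:
  (0, 0): z = 0
  (9, 0): z = -18
  (7.4, 4.8): z = 18.8
  (6.8, 5.6): z = 25.6
  (4, 7): z = 41
  (0, 7): z = 49

The minimum is at (9, 0) with z = -18.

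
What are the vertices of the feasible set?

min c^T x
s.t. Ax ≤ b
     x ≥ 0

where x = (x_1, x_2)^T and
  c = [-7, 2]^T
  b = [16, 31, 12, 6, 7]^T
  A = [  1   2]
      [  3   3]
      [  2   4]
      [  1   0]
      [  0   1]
Each vertex is the intersection of two constraint boundaries that also satisfies all remaining constraints:
  x_1 = 0 and x_2 = 0 → (0, 0)
  2x_1 + 4x_2 = 12 and x_1 = 6 → (6, 0)
  2x_1 + 4x_2 = 12 and x_1 = 0 → (0, 3)

Vertices: (0, 0), (6, 0), (0, 3)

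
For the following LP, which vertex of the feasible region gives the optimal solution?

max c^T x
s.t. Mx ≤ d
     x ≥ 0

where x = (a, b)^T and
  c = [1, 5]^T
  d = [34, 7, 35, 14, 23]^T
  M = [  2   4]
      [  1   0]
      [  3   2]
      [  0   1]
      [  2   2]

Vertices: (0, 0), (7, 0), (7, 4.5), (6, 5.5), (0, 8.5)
Evaluating z = a + 5b at each vertex:
  (0, 0): z = 0
  (7, 0): z = 7
  (7, 4.5): z = 29.5
  (6, 5.5): z = 33.5
  (0, 8.5): z = 42.5

The largest value is z = 42.5, attained at (0, 8.5).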